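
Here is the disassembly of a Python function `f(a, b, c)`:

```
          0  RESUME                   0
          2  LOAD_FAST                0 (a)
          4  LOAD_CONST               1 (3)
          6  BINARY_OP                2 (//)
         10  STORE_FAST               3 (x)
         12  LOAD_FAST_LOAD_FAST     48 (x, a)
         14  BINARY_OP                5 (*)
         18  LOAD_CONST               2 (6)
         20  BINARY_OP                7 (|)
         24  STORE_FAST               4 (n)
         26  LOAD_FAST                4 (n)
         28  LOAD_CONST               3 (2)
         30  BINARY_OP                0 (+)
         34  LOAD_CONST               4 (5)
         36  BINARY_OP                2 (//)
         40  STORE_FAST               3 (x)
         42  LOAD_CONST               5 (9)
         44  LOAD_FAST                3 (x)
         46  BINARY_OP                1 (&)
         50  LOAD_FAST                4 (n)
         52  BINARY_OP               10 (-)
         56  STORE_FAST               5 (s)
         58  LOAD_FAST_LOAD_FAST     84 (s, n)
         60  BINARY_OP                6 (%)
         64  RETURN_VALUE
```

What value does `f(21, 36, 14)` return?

8

LOAD_FAST a → push 21. Stack: [21]
LOAD_CONST → push 3. Stack: [21, 3]
BINARY_OP // → 21 // 3 = 7. Stack: [7]
STORE_FAST x → x=7. Stack: []
LOAD_FAST_LOAD_FAST x,a → push 7,21. Stack: [7, 21]
BINARY_OP * → 7 * 21 = 147. Stack: [147]
LOAD_CONST → push 6. Stack: [147, 6]
BINARY_OP | → 147 | 6 = 151. Stack: [151]
STORE_FAST n → n=151. Stack: []
LOAD_FAST n → push 151. Stack: [151]
LOAD_CONST → push 2. Stack: [151, 2]
BINARY_OP + → 151 + 2 = 153. Stack: [153]
LOAD_CONST → push 5. Stack: [153, 5]
BINARY_OP // → 153 // 5 = 30. Stack: [30]
STORE_FAST x → x=30. Stack: []
LOAD_CONST → push 9. Stack: [9]
LOAD_FAST x → push 30. Stack: [9, 30]
BINARY_OP & → 9 & 30 = 8. Stack: [8]
LOAD_FAST n → push 151. Stack: [8, 151]
BINARY_OP - → 8 - 151 = -143. Stack: [-143]
STORE_FAST s → s=-143. Stack: []
LOAD_FAST_LOAD_FAST s,n → push -143,151. Stack: [-143, 151]
BINARY_OP % → -143 % 151 = 8. Stack: [8]
RETURN_VALUE → return 8.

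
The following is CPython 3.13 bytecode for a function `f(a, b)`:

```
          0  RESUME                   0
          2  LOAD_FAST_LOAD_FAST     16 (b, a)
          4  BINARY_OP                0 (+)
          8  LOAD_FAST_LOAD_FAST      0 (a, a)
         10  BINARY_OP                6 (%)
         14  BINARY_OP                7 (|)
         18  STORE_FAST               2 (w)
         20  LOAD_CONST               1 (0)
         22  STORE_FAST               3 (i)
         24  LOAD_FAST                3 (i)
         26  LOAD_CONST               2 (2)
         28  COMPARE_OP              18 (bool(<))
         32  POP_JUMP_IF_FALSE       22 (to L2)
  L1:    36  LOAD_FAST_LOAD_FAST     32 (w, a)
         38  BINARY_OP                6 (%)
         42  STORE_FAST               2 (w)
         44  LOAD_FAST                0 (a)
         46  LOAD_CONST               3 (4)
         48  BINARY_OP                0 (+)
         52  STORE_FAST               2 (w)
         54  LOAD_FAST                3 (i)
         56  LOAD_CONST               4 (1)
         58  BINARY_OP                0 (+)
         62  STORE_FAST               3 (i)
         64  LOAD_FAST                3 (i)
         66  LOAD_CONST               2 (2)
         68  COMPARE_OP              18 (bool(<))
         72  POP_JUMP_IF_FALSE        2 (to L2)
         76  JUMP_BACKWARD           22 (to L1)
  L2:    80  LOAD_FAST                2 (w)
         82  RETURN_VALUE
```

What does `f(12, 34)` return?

LOAD_FAST_LOAD_FAST b,a → push 34,12. Stack: [34, 12]
BINARY_OP + → 34 + 12 = 46. Stack: [46]
LOAD_FAST_LOAD_FAST a,a → push 12,12. Stack: [46, 12, 12]
BINARY_OP % → 12 % 12 = 0. Stack: [46, 0]
BINARY_OP | → 46 | 0 = 46. Stack: [46]
STORE_FAST w → w=46. Stack: []
LOAD_CONST → push 0. Stack: [0]
STORE_FAST i → i=0. Stack: []
LOAD_FAST i → push 0. Stack: [0]
LOAD_CONST → push 2. Stack: [0, 2]
COMPARE_OP bool(<) → 0 vs 2 = True. Stack: [True]
POP_JUMP_IF_FALSE → pop True; no jump. Stack: []
LOAD_FAST_LOAD_FAST w,a → push 46,12. Stack: [46, 12]
BINARY_OP % → 46 % 12 = 10. Stack: [10]
STORE_FAST w → w=10. Stack: []
LOAD_FAST a → push 12. Stack: [12]
LOAD_CONST → push 4. Stack: [12, 4]
BINARY_OP + → 12 + 4 = 16. Stack: [16]
STORE_FAST w → w=16. Stack: []
LOAD_FAST i → push 0. Stack: [0]
LOAD_CONST → push 1. Stack: [0, 1]
BINARY_OP + → 0 + 1 = 1. Stack: [1]
STORE_FAST i → i=1. Stack: []
LOAD_FAST i → push 1. Stack: [1]
LOAD_CONST → push 2. Stack: [1, 2]
COMPARE_OP bool(<) → 1 vs 2 = True. Stack: [True]
POP_JUMP_IF_FALSE → pop True; no jump. Stack: []
LOAD_FAST_LOAD_FAST w,a → push 16,12. Stack: [16, 12]
BINARY_OP % → 16 % 12 = 4. Stack: [4]
STORE_FAST w → w=4. Stack: []
LOAD_FAST a → push 12. Stack: [12]
LOAD_CONST → push 4. Stack: [12, 4]
BINARY_OP + → 12 + 4 = 16. Stack: [16]
STORE_FAST w → w=16. Stack: []
LOAD_FAST i → push 1. Stack: [1]
LOAD_CONST → push 1. Stack: [1, 1]
BINARY_OP + → 1 + 1 = 2. Stack: [2]
STORE_FAST i → i=2. Stack: []
LOAD_FAST i → push 2. Stack: [2]
LOAD_CONST → push 2. Stack: [2, 2]
COMPARE_OP bool(<) → 2 vs 2 = False. Stack: [False]
POP_JUMP_IF_FALSE → pop False; jump. Stack: []
LOAD_FAST w → push 16. Stack: [16]
RETURN_VALUE → return 16.

16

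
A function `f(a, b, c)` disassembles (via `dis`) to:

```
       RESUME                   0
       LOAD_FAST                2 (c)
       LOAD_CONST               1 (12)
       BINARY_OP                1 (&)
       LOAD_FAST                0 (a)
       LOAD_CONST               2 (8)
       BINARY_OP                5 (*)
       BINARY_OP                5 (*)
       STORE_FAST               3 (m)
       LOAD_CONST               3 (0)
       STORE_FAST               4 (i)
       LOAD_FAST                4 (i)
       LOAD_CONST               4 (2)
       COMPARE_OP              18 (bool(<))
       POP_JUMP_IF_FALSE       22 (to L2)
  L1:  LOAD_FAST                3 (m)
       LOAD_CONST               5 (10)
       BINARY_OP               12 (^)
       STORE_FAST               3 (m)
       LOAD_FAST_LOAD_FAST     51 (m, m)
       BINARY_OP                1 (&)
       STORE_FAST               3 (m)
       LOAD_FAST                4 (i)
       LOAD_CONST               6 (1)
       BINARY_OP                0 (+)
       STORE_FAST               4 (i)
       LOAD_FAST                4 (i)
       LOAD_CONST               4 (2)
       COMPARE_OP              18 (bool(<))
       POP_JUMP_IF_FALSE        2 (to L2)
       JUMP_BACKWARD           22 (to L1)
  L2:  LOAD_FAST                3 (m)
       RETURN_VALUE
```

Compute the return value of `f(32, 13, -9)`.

LOAD_FAST c → push -9. Stack: [-9]
LOAD_CONST → push 12. Stack: [-9, 12]
BINARY_OP & → -9 & 12 = 4. Stack: [4]
LOAD_FAST a → push 32. Stack: [4, 32]
LOAD_CONST → push 8. Stack: [4, 32, 8]
BINARY_OP * → 32 * 8 = 256. Stack: [4, 256]
BINARY_OP * → 4 * 256 = 1024. Stack: [1024]
STORE_FAST m → m=1024. Stack: []
LOAD_CONST → push 0. Stack: [0]
STORE_FAST i → i=0. Stack: []
LOAD_FAST i → push 0. Stack: [0]
LOAD_CONST → push 2. Stack: [0, 2]
COMPARE_OP bool(<) → 0 vs 2 = True. Stack: [True]
POP_JUMP_IF_FALSE → pop True; no jump. Stack: []
LOAD_FAST m → push 1024. Stack: [1024]
LOAD_CONST → push 10. Stack: [1024, 10]
BINARY_OP ^ → 1024 ^ 10 = 1034. Stack: [1034]
STORE_FAST m → m=1034. Stack: []
LOAD_FAST_LOAD_FAST m,m → push 1034,1034. Stack: [1034, 1034]
BINARY_OP & → 1034 & 1034 = 1034. Stack: [1034]
STORE_FAST m → m=1034. Stack: []
LOAD_FAST i → push 0. Stack: [0]
LOAD_CONST → push 1. Stack: [0, 1]
BINARY_OP + → 0 + 1 = 1. Stack: [1]
STORE_FAST i → i=1. Stack: []
LOAD_FAST i → push 1. Stack: [1]
LOAD_CONST → push 2. Stack: [1, 2]
COMPARE_OP bool(<) → 1 vs 2 = True. Stack: [True]
POP_JUMP_IF_FALSE → pop True; no jump. Stack: []
LOAD_FAST m → push 1034. Stack: [1034]
LOAD_CONST → push 10. Stack: [1034, 10]
BINARY_OP ^ → 1034 ^ 10 = 1024. Stack: [1024]
STORE_FAST m → m=1024. Stack: []
LOAD_FAST_LOAD_FAST m,m → push 1024,1024. Stack: [1024, 1024]
BINARY_OP & → 1024 & 1024 = 1024. Stack: [1024]
STORE_FAST m → m=1024. Stack: []
LOAD_FAST i → push 1. Stack: [1]
LOAD_CONST → push 1. Stack: [1, 1]
BINARY_OP + → 1 + 1 = 2. Stack: [2]
STORE_FAST i → i=2. Stack: []
LOAD_FAST i → push 2. Stack: [2]
LOAD_CONST → push 2. Stack: [2, 2]
COMPARE_OP bool(<) → 2 vs 2 = False. Stack: [False]
POP_JUMP_IF_FALSE → pop False; jump. Stack: []
LOAD_FAST m → push 1024. Stack: [1024]
RETURN_VALUE → return 1024.

1024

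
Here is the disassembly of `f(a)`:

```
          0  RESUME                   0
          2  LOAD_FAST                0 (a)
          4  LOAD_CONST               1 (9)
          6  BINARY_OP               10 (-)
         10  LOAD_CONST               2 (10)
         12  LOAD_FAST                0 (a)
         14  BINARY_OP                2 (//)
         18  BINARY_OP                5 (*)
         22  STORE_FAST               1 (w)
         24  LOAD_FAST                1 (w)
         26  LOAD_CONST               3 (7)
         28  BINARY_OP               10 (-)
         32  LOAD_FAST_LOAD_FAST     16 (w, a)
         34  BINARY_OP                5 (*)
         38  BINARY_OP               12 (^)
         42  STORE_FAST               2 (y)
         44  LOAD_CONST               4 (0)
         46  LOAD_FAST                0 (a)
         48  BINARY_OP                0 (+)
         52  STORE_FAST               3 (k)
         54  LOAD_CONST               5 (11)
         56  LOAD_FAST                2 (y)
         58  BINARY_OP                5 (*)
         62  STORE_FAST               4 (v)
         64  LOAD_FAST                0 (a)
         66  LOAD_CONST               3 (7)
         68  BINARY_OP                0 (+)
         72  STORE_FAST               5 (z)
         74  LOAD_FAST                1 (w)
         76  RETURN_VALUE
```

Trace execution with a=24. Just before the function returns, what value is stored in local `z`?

31

LOAD_FAST a → push 24. Stack: [24]
LOAD_CONST → push 9. Stack: [24, 9]
BINARY_OP - → 24 - 9 = 15. Stack: [15]
LOAD_CONST → push 10. Stack: [15, 10]
LOAD_FAST a → push 24. Stack: [15, 10, 24]
BINARY_OP // → 10 // 24 = 0. Stack: [15, 0]
BINARY_OP * → 15 * 0 = 0. Stack: [0]
STORE_FAST w → w=0. Stack: []
LOAD_FAST w → push 0. Stack: [0]
LOAD_CONST → push 7. Stack: [0, 7]
BINARY_OP - → 0 - 7 = -7. Stack: [-7]
LOAD_FAST_LOAD_FAST w,a → push 0,24. Stack: [-7, 0, 24]
BINARY_OP * → 0 * 24 = 0. Stack: [-7, 0]
BINARY_OP ^ → -7 ^ 0 = -7. Stack: [-7]
STORE_FAST y → y=-7. Stack: []
LOAD_CONST → push 0. Stack: [0]
LOAD_FAST a → push 24. Stack: [0, 24]
BINARY_OP + → 0 + 24 = 24. Stack: [24]
STORE_FAST k → k=24. Stack: []
LOAD_CONST → push 11. Stack: [11]
LOAD_FAST y → push -7. Stack: [11, -7]
BINARY_OP * → 11 * -7 = -77. Stack: [-77]
STORE_FAST v → v=-77. Stack: []
LOAD_FAST a → push 24. Stack: [24]
LOAD_CONST → push 7. Stack: [24, 7]
BINARY_OP + → 24 + 7 = 31. Stack: [31]
STORE_FAST z → z=31. Stack: []
LOAD_FAST w → push 0. Stack: [0]
RETURN_VALUE → return 0.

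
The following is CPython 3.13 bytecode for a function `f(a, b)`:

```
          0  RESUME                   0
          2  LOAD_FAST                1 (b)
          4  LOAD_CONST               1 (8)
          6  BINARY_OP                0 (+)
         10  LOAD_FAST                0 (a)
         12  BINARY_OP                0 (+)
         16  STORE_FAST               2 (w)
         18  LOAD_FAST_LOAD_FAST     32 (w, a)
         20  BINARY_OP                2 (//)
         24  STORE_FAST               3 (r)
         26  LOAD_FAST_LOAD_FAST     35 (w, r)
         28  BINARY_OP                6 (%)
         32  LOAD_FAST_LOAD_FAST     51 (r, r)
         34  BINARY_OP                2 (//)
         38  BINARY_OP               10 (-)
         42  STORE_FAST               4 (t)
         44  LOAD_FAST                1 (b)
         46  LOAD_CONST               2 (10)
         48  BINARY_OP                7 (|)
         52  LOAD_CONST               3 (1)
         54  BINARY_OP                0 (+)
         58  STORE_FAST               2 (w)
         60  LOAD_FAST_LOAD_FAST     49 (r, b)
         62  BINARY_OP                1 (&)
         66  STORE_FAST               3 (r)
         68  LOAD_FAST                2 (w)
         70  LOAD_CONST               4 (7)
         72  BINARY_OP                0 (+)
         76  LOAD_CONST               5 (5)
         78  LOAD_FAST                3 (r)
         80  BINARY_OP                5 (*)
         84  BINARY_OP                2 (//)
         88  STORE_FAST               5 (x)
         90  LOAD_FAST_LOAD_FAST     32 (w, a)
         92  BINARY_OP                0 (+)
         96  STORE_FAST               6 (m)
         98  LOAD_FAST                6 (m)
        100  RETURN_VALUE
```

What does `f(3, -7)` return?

-1

LOAD_FAST b → push -7. Stack: [-7]
LOAD_CONST → push 8. Stack: [-7, 8]
BINARY_OP + → -7 + 8 = 1. Stack: [1]
LOAD_FAST a → push 3. Stack: [1, 3]
BINARY_OP + → 1 + 3 = 4. Stack: [4]
STORE_FAST w → w=4. Stack: []
LOAD_FAST_LOAD_FAST w,a → push 4,3. Stack: [4, 3]
BINARY_OP // → 4 // 3 = 1. Stack: [1]
STORE_FAST r → r=1. Stack: []
LOAD_FAST_LOAD_FAST w,r → push 4,1. Stack: [4, 1]
BINARY_OP % → 4 % 1 = 0. Stack: [0]
LOAD_FAST_LOAD_FAST r,r → push 1,1. Stack: [0, 1, 1]
BINARY_OP // → 1 // 1 = 1. Stack: [0, 1]
BINARY_OP - → 0 - 1 = -1. Stack: [-1]
STORE_FAST t → t=-1. Stack: []
LOAD_FAST b → push -7. Stack: [-7]
LOAD_CONST → push 10. Stack: [-7, 10]
BINARY_OP | → -7 | 10 = -5. Stack: [-5]
LOAD_CONST → push 1. Stack: [-5, 1]
BINARY_OP + → -5 + 1 = -4. Stack: [-4]
STORE_FAST w → w=-4. Stack: []
LOAD_FAST_LOAD_FAST r,b → push 1,-7. Stack: [1, -7]
BINARY_OP & → 1 & -7 = 1. Stack: [1]
STORE_FAST r → r=1. Stack: []
LOAD_FAST w → push -4. Stack: [-4]
LOAD_CONST → push 7. Stack: [-4, 7]
BINARY_OP + → -4 + 7 = 3. Stack: [3]
LOAD_CONST → push 5. Stack: [3, 5]
LOAD_FAST r → push 1. Stack: [3, 5, 1]
BINARY_OP * → 5 * 1 = 5. Stack: [3, 5]
BINARY_OP // → 3 // 5 = 0. Stack: [0]
STORE_FAST x → x=0. Stack: []
LOAD_FAST_LOAD_FAST w,a → push -4,3. Stack: [-4, 3]
BINARY_OP + → -4 + 3 = -1. Stack: [-1]
STORE_FAST m → m=-1. Stack: []
LOAD_FAST m → push -1. Stack: [-1]
RETURN_VALUE → return -1.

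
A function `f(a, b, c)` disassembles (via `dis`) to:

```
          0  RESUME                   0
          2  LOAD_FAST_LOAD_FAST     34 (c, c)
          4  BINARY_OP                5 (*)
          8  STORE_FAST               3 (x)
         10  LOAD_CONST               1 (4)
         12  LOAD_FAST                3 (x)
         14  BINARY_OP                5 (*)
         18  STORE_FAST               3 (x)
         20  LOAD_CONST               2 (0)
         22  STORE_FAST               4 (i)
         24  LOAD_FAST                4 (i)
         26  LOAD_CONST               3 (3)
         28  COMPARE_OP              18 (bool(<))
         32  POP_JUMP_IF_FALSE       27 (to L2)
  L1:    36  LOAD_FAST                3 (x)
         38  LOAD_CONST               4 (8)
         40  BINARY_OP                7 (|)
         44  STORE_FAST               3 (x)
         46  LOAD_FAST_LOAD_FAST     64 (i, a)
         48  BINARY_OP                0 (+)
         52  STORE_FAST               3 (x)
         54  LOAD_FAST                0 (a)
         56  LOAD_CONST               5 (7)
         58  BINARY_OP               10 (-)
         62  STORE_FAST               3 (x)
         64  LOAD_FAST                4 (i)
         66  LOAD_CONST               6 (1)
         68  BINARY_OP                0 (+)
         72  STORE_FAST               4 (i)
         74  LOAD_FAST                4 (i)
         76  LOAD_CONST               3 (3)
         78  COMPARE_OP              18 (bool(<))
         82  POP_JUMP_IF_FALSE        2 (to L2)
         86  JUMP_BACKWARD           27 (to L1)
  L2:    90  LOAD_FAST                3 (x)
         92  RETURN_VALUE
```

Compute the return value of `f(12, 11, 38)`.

5

LOAD_FAST_LOAD_FAST c,c → push 38,38
BINARY_OP * → 38 * 38 = 1444
STORE_FAST x → x=1444
LOAD_CONST → push 4
LOAD_FAST x → push 1444
BINARY_OP * → 4 * 1444 = 5776
STORE_FAST x → x=5776
LOAD_CONST → push 0
STORE_FAST i → i=0
LOAD_FAST i → push 0
LOAD_CONST → push 3
COMPARE_OP bool(<) → 0 vs 3 = True
POP_JUMP_IF_FALSE → pop True; no jump
LOAD_FAST x → push 5776
LOAD_CONST → push 8
BINARY_OP | → 5776 | 8 = 5784
STORE_FAST x → x=5784
LOAD_FAST_LOAD_FAST i,a → push 0,12
BINARY_OP + → 0 + 12 = 12
STORE_FAST x → x=12
LOAD_FAST a → push 12
LOAD_CONST → push 7
BINARY_OP - → 12 - 7 = 5
STORE_FAST x → x=5
LOAD_FAST i → push 0
LOAD_CONST → push 1
BINARY_OP + → 0 + 1 = 1
STORE_FAST i → i=1
LOAD_FAST i → push 1
LOAD_CONST → push 3
COMPARE_OP bool(<) → 1 vs 3 = True
POP_JUMP_IF_FALSE → pop True; no jump
LOAD_FAST x → push 5
LOAD_CONST → push 8
BINARY_OP | → 5 | 8 = 13
STORE_FAST x → x=13
LOAD_FAST_LOAD_FAST i,a → push 1,12
BINARY_OP + → 1 + 12 = 13
STORE_FAST x → x=13
LOAD_FAST a → push 12
LOAD_CONST → push 7
BINARY_OP - → 12 - 7 = 5
STORE_FAST x → x=5
LOAD_FAST i → push 1
LOAD_CONST → push 1
BINARY_OP + → 1 + 1 = 2
STORE_FAST i → i=2
LOAD_FAST i → push 2
LOAD_CONST → push 3
COMPARE_OP bool(<) → 2 vs 3 = True
POP_JUMP_IF_FALSE → pop True; no jump
LOAD_FAST x → push 5
LOAD_CONST → push 8
BINARY_OP | → 5 | 8 = 13
STORE_FAST x → x=13
LOAD_FAST_LOAD_FAST i,a → push 2,12
BINARY_OP + → 2 + 12 = 14
STORE_FAST x → x=14
LOAD_FAST a → push 12
LOAD_CONST → push 7
BINARY_OP - → 12 - 7 = 5
STORE_FAST x → x=5
LOAD_FAST i → push 2
LOAD_CONST → push 1
BINARY_OP + → 2 + 1 = 3
STORE_FAST i → i=3
LOAD_FAST i → push 3
LOAD_CONST → push 3
COMPARE_OP bool(<) → 3 vs 3 = False
POP_JUMP_IF_FALSE → pop False; jump
LOAD_FAST x → push 5
RETURN_VALUE → return 5.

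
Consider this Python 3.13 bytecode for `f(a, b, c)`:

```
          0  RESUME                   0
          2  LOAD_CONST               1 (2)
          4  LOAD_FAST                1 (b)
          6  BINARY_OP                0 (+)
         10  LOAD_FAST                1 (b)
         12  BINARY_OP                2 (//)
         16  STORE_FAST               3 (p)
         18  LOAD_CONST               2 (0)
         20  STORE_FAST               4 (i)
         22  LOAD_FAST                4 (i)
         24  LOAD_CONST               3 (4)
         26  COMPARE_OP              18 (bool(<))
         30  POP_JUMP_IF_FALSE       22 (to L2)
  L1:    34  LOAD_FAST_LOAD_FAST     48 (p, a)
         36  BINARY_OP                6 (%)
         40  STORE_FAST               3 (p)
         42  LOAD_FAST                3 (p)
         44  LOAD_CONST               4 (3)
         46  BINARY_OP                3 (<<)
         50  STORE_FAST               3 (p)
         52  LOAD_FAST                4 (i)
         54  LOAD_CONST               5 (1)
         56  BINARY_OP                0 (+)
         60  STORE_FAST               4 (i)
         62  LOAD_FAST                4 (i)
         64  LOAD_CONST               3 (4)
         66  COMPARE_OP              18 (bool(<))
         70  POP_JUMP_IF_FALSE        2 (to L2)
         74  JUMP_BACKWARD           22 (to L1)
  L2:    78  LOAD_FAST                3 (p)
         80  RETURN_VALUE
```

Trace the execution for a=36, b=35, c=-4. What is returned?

64

LOAD_CONST → push 2
LOAD_FAST b → push 35
BINARY_OP + → 2 + 35 = 37
LOAD_FAST b → push 35
BINARY_OP // → 37 // 35 = 1
STORE_FAST p → p=1
LOAD_CONST → push 0
STORE_FAST i → i=0
LOAD_FAST i → push 0
LOAD_CONST → push 4
COMPARE_OP bool(<) → 0 vs 4 = True
POP_JUMP_IF_FALSE → pop True; no jump
LOAD_FAST_LOAD_FAST p,a → push 1,36
BINARY_OP % → 1 % 36 = 1
STORE_FAST p → p=1
LOAD_FAST p → push 1
LOAD_CONST → push 3
BINARY_OP << → 1 << 3 = 8
STORE_FAST p → p=8
LOAD_FAST i → push 0
LOAD_CONST → push 1
BINARY_OP + → 0 + 1 = 1
STORE_FAST i → i=1
LOAD_FAST i → push 1
LOAD_CONST → push 4
COMPARE_OP bool(<) → 1 vs 4 = True
POP_JUMP_IF_FALSE → pop True; no jump
LOAD_FAST_LOAD_FAST p,a → push 8,36
BINARY_OP % → 8 % 36 = 8
STORE_FAST p → p=8
LOAD_FAST p → push 8
LOAD_CONST → push 3
BINARY_OP << → 8 << 3 = 64
STORE_FAST p → p=64
LOAD_FAST i → push 1
LOAD_CONST → push 1
BINARY_OP + → 1 + 1 = 2
STORE_FAST i → i=2
LOAD_FAST i → push 2
LOAD_CONST → push 4
COMPARE_OP bool(<) → 2 vs 4 = True
POP_JUMP_IF_FALSE → pop True; no jump
LOAD_FAST_LOAD_FAST p,a → push 64,36
BINARY_OP % → 64 % 36 = 28
STORE_FAST p → p=28
LOAD_FAST p → push 28
LOAD_CONST → push 3
BINARY_OP << → 28 << 3 = 224
STORE_FAST p → p=224
LOAD_FAST i → push 2
LOAD_CONST → push 1
BINARY_OP + → 2 + 1 = 3
STORE_FAST i → i=3
LOAD_FAST i → push 3
LOAD_CONST → push 4
COMPARE_OP bool(<) → 3 vs 4 = True
POP_JUMP_IF_FALSE → pop True; no jump
LOAD_FAST_LOAD_FAST p,a → push 224,36
BINARY_OP % → 224 % 36 = 8
STORE_FAST p → p=8
LOAD_FAST p → push 8
LOAD_CONST → push 3
BINARY_OP << → 8 << 3 = 64
STORE_FAST p → p=64
LOAD_FAST i → push 3
LOAD_CONST → push 1
BINARY_OP + → 3 + 1 = 4
STORE_FAST i → i=4
LOAD_FAST i → push 4
LOAD_CONST → push 4
COMPARE_OP bool(<) → 4 vs 4 = False
POP_JUMP_IF_FALSE → pop False; jump
LOAD_FAST p → push 64
RETURN_VALUE → return 64.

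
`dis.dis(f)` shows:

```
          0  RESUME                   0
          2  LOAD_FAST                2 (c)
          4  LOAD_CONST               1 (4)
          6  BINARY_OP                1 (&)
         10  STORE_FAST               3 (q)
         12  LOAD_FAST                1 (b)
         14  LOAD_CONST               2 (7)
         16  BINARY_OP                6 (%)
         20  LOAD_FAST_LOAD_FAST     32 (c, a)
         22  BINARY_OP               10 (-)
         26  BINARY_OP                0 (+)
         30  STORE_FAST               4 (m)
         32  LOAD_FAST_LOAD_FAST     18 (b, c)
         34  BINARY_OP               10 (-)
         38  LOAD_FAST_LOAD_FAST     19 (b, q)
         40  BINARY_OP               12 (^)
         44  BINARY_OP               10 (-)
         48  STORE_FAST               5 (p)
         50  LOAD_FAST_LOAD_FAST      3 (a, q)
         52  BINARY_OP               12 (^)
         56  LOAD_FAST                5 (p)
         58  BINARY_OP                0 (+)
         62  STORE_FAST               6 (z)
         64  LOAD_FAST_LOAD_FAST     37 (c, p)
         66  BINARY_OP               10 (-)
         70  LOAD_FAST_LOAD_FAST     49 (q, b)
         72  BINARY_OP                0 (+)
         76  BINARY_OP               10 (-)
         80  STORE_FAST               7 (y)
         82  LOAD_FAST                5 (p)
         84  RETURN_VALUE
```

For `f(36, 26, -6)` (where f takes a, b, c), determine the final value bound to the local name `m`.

-37

LOAD_FAST c → push -6. Stack: [-6]
LOAD_CONST → push 4. Stack: [-6, 4]
BINARY_OP & → -6 & 4 = 0. Stack: [0]
STORE_FAST q → q=0. Stack: []
LOAD_FAST b → push 26. Stack: [26]
LOAD_CONST → push 7. Stack: [26, 7]
BINARY_OP % → 26 % 7 = 5. Stack: [5]
LOAD_FAST_LOAD_FAST c,a → push -6,36. Stack: [5, -6, 36]
BINARY_OP - → -6 - 36 = -42. Stack: [5, -42]
BINARY_OP + → 5 + -42 = -37. Stack: [-37]
STORE_FAST m → m=-37. Stack: []
LOAD_FAST_LOAD_FAST b,c → push 26,-6. Stack: [26, -6]
BINARY_OP - → 26 - -6 = 32. Stack: [32]
LOAD_FAST_LOAD_FAST b,q → push 26,0. Stack: [32, 26, 0]
BINARY_OP ^ → 26 ^ 0 = 26. Stack: [32, 26]
BINARY_OP - → 32 - 26 = 6. Stack: [6]
STORE_FAST p → p=6. Stack: []
LOAD_FAST_LOAD_FAST a,q → push 36,0. Stack: [36, 0]
BINARY_OP ^ → 36 ^ 0 = 36. Stack: [36]
LOAD_FAST p → push 6. Stack: [36, 6]
BINARY_OP + → 36 + 6 = 42. Stack: [42]
STORE_FAST z → z=42. Stack: []
LOAD_FAST_LOAD_FAST c,p → push -6,6. Stack: [-6, 6]
BINARY_OP - → -6 - 6 = -12. Stack: [-12]
LOAD_FAST_LOAD_FAST q,b → push 0,26. Stack: [-12, 0, 26]
BINARY_OP + → 0 + 26 = 26. Stack: [-12, 26]
BINARY_OP - → -12 - 26 = -38. Stack: [-38]
STORE_FAST y → y=-38. Stack: []
LOAD_FAST p → push 6. Stack: [6]
RETURN_VALUE → return 6.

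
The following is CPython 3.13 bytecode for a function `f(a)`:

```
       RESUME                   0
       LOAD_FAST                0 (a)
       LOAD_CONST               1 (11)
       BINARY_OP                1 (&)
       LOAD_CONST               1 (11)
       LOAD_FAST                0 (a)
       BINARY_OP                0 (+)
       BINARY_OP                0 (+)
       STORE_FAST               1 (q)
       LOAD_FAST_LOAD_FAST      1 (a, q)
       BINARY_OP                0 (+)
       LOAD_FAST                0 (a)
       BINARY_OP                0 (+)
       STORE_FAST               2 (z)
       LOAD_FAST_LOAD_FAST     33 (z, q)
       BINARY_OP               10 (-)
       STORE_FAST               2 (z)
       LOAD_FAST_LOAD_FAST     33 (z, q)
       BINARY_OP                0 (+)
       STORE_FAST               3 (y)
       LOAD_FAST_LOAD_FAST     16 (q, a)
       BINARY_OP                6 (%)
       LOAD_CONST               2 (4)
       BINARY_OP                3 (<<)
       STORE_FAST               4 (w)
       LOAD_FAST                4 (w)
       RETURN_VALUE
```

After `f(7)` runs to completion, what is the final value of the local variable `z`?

LOAD_FAST a → push 7. Stack: [7]
LOAD_CONST → push 11. Stack: [7, 11]
BINARY_OP & → 7 & 11 = 3. Stack: [3]
LOAD_CONST → push 11. Stack: [3, 11]
LOAD_FAST a → push 7. Stack: [3, 11, 7]
BINARY_OP + → 11 + 7 = 18. Stack: [3, 18]
BINARY_OP + → 3 + 18 = 21. Stack: [21]
STORE_FAST q → q=21. Stack: []
LOAD_FAST_LOAD_FAST a,q → push 7,21. Stack: [7, 21]
BINARY_OP + → 7 + 21 = 28. Stack: [28]
LOAD_FAST a → push 7. Stack: [28, 7]
BINARY_OP + → 28 + 7 = 35. Stack: [35]
STORE_FAST z → z=35. Stack: []
LOAD_FAST_LOAD_FAST z,q → push 35,21. Stack: [35, 21]
BINARY_OP - → 35 - 21 = 14. Stack: [14]
STORE_FAST z → z=14. Stack: []
LOAD_FAST_LOAD_FAST z,q → push 14,21. Stack: [14, 21]
BINARY_OP + → 14 + 21 = 35. Stack: [35]
STORE_FAST y → y=35. Stack: []
LOAD_FAST_LOAD_FAST q,a → push 21,7. Stack: [21, 7]
BINARY_OP % → 21 % 7 = 0. Stack: [0]
LOAD_CONST → push 4. Stack: [0, 4]
BINARY_OP << → 0 << 4 = 0. Stack: [0]
STORE_FAST w → w=0. Stack: []
LOAD_FAST w → push 0. Stack: [0]
RETURN_VALUE → return 0.

14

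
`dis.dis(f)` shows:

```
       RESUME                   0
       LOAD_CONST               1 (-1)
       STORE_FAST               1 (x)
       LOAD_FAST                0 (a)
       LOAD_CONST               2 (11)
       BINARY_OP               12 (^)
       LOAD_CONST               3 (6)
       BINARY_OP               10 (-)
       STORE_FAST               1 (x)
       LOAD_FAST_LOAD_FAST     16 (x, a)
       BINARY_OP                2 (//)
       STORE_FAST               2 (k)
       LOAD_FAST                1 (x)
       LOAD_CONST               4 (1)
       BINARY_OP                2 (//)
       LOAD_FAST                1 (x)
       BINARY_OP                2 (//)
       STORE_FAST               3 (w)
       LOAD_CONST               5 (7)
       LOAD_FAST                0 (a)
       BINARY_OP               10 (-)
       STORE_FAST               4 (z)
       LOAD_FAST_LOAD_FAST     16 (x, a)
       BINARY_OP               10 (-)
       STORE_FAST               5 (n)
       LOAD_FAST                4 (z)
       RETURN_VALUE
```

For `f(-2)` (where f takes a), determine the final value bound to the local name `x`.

LOAD_CONST → push -1. Stack: [-1]
STORE_FAST x → x=-1. Stack: []
LOAD_FAST a → push -2. Stack: [-2]
LOAD_CONST → push 11. Stack: [-2, 11]
BINARY_OP ^ → -2 ^ 11 = -11. Stack: [-11]
LOAD_CONST → push 6. Stack: [-11, 6]
BINARY_OP - → -11 - 6 = -17. Stack: [-17]
STORE_FAST x → x=-17. Stack: []
LOAD_FAST_LOAD_FAST x,a → push -17,-2. Stack: [-17, -2]
BINARY_OP // → -17 // -2 = 8. Stack: [8]
STORE_FAST k → k=8. Stack: []
LOAD_FAST x → push -17. Stack: [-17]
LOAD_CONST → push 1. Stack: [-17, 1]
BINARY_OP // → -17 // 1 = -17. Stack: [-17]
LOAD_FAST x → push -17. Stack: [-17, -17]
BINARY_OP // → -17 // -17 = 1. Stack: [1]
STORE_FAST w → w=1. Stack: []
LOAD_CONST → push 7. Stack: [7]
LOAD_FAST a → push -2. Stack: [7, -2]
BINARY_OP - → 7 - -2 = 9. Stack: [9]
STORE_FAST z → z=9. Stack: []
LOAD_FAST_LOAD_FAST x,a → push -17,-2. Stack: [-17, -2]
BINARY_OP - → -17 - -2 = -15. Stack: [-15]
STORE_FAST n → n=-15. Stack: []
LOAD_FAST z → push 9. Stack: [9]
RETURN_VALUE → return 9.

-17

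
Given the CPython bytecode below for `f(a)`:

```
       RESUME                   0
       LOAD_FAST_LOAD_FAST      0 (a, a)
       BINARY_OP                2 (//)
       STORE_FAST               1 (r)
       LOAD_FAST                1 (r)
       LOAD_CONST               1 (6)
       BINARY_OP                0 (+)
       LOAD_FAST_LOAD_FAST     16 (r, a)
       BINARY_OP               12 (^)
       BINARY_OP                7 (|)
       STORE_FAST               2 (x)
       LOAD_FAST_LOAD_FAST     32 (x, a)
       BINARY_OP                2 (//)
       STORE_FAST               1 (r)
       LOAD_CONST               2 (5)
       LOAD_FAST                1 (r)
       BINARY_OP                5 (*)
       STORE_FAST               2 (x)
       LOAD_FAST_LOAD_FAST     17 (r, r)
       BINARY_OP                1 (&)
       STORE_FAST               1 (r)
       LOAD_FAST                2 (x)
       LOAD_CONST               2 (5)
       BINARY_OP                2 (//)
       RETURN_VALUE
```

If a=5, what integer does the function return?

1

LOAD_FAST_LOAD_FAST a,a → push 5,5. Stack: [5, 5]
BINARY_OP // → 5 // 5 = 1. Stack: [1]
STORE_FAST r → r=1. Stack: []
LOAD_FAST r → push 1. Stack: [1]
LOAD_CONST → push 6. Stack: [1, 6]
BINARY_OP + → 1 + 6 = 7. Stack: [7]
LOAD_FAST_LOAD_FAST r,a → push 1,5. Stack: [7, 1, 5]
BINARY_OP ^ → 1 ^ 5 = 4. Stack: [7, 4]
BINARY_OP | → 7 | 4 = 7. Stack: [7]
STORE_FAST x → x=7. Stack: []
LOAD_FAST_LOAD_FAST x,a → push 7,5. Stack: [7, 5]
BINARY_OP // → 7 // 5 = 1. Stack: [1]
STORE_FAST r → r=1. Stack: []
LOAD_CONST → push 5. Stack: [5]
LOAD_FAST r → push 1. Stack: [5, 1]
BINARY_OP * → 5 * 1 = 5. Stack: [5]
STORE_FAST x → x=5. Stack: []
LOAD_FAST_LOAD_FAST r,r → push 1,1. Stack: [1, 1]
BINARY_OP & → 1 & 1 = 1. Stack: [1]
STORE_FAST r → r=1. Stack: []
LOAD_FAST x → push 5. Stack: [5]
LOAD_CONST → push 5. Stack: [5, 5]
BINARY_OP // → 5 // 5 = 1. Stack: [1]
RETURN_VALUE → return 1.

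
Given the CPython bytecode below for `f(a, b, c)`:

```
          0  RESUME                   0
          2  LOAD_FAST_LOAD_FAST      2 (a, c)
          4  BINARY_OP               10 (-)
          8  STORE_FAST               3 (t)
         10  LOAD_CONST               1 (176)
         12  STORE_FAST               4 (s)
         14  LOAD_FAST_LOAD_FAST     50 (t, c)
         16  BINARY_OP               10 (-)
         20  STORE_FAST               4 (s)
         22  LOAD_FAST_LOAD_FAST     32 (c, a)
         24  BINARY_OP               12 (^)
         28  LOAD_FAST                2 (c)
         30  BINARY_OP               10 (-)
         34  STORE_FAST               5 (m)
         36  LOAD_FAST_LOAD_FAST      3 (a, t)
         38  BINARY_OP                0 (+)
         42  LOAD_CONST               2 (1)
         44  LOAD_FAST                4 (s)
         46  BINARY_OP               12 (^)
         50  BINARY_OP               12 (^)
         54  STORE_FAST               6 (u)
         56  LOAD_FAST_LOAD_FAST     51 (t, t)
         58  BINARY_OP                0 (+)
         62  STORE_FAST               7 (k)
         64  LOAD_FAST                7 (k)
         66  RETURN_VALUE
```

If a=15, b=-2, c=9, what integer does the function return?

12

LOAD_FAST_LOAD_FAST a,c → push 15,9. Stack: [15, 9]
BINARY_OP - → 15 - 9 = 6. Stack: [6]
STORE_FAST t → t=6. Stack: []
LOAD_CONST → push 176. Stack: [176]
STORE_FAST s → s=176. Stack: []
LOAD_FAST_LOAD_FAST t,c → push 6,9. Stack: [6, 9]
BINARY_OP - → 6 - 9 = -3. Stack: [-3]
STORE_FAST s → s=-3. Stack: []
LOAD_FAST_LOAD_FAST c,a → push 9,15. Stack: [9, 15]
BINARY_OP ^ → 9 ^ 15 = 6. Stack: [6]
LOAD_FAST c → push 9. Stack: [6, 9]
BINARY_OP - → 6 - 9 = -3. Stack: [-3]
STORE_FAST m → m=-3. Stack: []
LOAD_FAST_LOAD_FAST a,t → push 15,6. Stack: [15, 6]
BINARY_OP + → 15 + 6 = 21. Stack: [21]
LOAD_CONST → push 1. Stack: [21, 1]
LOAD_FAST s → push -3. Stack: [21, 1, -3]
BINARY_OP ^ → 1 ^ -3 = -4. Stack: [21, -4]
BINARY_OP ^ → 21 ^ -4 = -23. Stack: [-23]
STORE_FAST u → u=-23. Stack: []
LOAD_FAST_LOAD_FAST t,t → push 6,6. Stack: [6, 6]
BINARY_OP + → 6 + 6 = 12. Stack: [12]
STORE_FAST k → k=12. Stack: []
LOAD_FAST k → push 12. Stack: [12]
RETURN_VALUE → return 12.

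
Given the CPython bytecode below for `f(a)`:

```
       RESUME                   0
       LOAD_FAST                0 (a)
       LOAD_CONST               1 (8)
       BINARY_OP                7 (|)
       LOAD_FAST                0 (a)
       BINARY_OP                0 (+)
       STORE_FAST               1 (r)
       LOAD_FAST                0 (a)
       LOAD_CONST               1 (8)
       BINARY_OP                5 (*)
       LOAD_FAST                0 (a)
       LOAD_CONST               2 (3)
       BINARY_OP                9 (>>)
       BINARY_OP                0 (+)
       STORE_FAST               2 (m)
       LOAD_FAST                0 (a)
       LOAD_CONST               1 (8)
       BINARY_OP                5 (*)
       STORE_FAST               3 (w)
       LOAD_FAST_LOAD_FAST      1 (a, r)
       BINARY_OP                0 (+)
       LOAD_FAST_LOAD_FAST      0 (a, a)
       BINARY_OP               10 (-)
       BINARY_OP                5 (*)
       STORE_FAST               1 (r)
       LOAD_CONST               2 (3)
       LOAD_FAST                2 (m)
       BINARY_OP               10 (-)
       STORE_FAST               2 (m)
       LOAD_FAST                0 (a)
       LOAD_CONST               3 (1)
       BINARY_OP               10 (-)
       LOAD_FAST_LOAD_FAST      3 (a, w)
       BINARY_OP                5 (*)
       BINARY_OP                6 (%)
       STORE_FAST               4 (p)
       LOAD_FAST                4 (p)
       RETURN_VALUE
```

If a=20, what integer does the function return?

LOAD_FAST a → push 20. Stack: [20]
LOAD_CONST → push 8. Stack: [20, 8]
BINARY_OP | → 20 | 8 = 28. Stack: [28]
LOAD_FAST a → push 20. Stack: [28, 20]
BINARY_OP + → 28 + 20 = 48. Stack: [48]
STORE_FAST r → r=48. Stack: []
LOAD_FAST a → push 20. Stack: [20]
LOAD_CONST → push 8. Stack: [20, 8]
BINARY_OP * → 20 * 8 = 160. Stack: [160]
LOAD_FAST a → push 20. Stack: [160, 20]
LOAD_CONST → push 3. Stack: [160, 20, 3]
BINARY_OP >> → 20 >> 3 = 2. Stack: [160, 2]
BINARY_OP + → 160 + 2 = 162. Stack: [162]
STORE_FAST m → m=162. Stack: []
LOAD_FAST a → push 20. Stack: [20]
LOAD_CONST → push 8. Stack: [20, 8]
BINARY_OP * → 20 * 8 = 160. Stack: [160]
STORE_FAST w → w=160. Stack: []
LOAD_FAST_LOAD_FAST a,r → push 20,48. Stack: [20, 48]
BINARY_OP + → 20 + 48 = 68. Stack: [68]
LOAD_FAST_LOAD_FAST a,a → push 20,20. Stack: [68, 20, 20]
BINARY_OP - → 20 - 20 = 0. Stack: [68, 0]
BINARY_OP * → 68 * 0 = 0. Stack: [0]
STORE_FAST r → r=0. Stack: []
LOAD_CONST → push 3. Stack: [3]
LOAD_FAST m → push 162. Stack: [3, 162]
BINARY_OP - → 3 - 162 = -159. Stack: [-159]
STORE_FAST m → m=-159. Stack: []
LOAD_FAST a → push 20. Stack: [20]
LOAD_CONST → push 1. Stack: [20, 1]
BINARY_OP - → 20 - 1 = 19. Stack: [19]
LOAD_FAST_LOAD_FAST a,w → push 20,160. Stack: [19, 20, 160]
BINARY_OP * → 20 * 160 = 3200. Stack: [19, 3200]
BINARY_OP % → 19 % 3200 = 19. Stack: [19]
STORE_FAST p → p=19. Stack: []
LOAD_FAST p → push 19. Stack: [19]
RETURN_VALUE → return 19.

19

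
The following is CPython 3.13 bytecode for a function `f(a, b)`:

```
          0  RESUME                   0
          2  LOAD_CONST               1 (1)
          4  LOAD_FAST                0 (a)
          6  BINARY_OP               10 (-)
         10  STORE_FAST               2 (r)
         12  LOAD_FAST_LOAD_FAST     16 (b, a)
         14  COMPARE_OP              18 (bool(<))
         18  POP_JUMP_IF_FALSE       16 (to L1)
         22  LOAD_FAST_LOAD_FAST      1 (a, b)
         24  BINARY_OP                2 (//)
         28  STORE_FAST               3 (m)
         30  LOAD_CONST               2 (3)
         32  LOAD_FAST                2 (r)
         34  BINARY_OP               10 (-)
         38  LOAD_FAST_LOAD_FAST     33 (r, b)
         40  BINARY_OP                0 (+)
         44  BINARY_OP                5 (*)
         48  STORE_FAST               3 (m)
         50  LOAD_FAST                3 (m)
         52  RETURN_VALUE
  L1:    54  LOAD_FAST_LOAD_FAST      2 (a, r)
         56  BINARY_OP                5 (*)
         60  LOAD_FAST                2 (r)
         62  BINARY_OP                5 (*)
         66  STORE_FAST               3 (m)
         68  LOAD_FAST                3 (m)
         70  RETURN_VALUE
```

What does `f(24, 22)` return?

LOAD_CONST → push 1. Stack: [1]
LOAD_FAST a → push 24. Stack: [1, 24]
BINARY_OP - → 1 - 24 = -23. Stack: [-23]
STORE_FAST r → r=-23. Stack: []
LOAD_FAST_LOAD_FAST b,a → push 22,24. Stack: [22, 24]
COMPARE_OP bool(<) → 22 vs 24 = True. Stack: [True]
POP_JUMP_IF_FALSE → pop True; no jump. Stack: []
LOAD_FAST_LOAD_FAST a,b → push 24,22. Stack: [24, 22]
BINARY_OP // → 24 // 22 = 1. Stack: [1]
STORE_FAST m → m=1. Stack: []
LOAD_CONST → push 3. Stack: [3]
LOAD_FAST r → push -23. Stack: [3, -23]
BINARY_OP - → 3 - -23 = 26. Stack: [26]
LOAD_FAST_LOAD_FAST r,b → push -23,22. Stack: [26, -23, 22]
BINARY_OP + → -23 + 22 = -1. Stack: [26, -1]
BINARY_OP * → 26 * -1 = -26. Stack: [-26]
STORE_FAST m → m=-26. Stack: []
LOAD_FAST m → push -26. Stack: [-26]
RETURN_VALUE → return -26.

-26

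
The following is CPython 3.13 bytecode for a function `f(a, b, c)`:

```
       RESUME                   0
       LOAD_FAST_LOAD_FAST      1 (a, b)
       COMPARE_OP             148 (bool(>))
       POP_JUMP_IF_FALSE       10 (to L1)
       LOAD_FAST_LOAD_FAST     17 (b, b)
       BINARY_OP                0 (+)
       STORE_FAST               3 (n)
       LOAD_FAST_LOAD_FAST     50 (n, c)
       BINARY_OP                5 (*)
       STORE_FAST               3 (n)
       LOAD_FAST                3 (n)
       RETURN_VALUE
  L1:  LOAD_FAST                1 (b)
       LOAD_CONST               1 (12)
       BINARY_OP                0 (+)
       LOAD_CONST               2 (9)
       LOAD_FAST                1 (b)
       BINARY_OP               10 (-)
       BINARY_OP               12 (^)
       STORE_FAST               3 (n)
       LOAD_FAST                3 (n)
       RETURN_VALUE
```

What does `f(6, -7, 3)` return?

-42

LOAD_FAST_LOAD_FAST a,b → push 6,-7. Stack: [6, -7]
COMPARE_OP bool(>) → 6 vs -7 = True. Stack: [True]
POP_JUMP_IF_FALSE → pop True; no jump. Stack: []
LOAD_FAST_LOAD_FAST b,b → push -7,-7. Stack: [-7, -7]
BINARY_OP + → -7 + -7 = -14. Stack: [-14]
STORE_FAST n → n=-14. Stack: []
LOAD_FAST_LOAD_FAST n,c → push -14,3. Stack: [-14, 3]
BINARY_OP * → -14 * 3 = -42. Stack: [-42]
STORE_FAST n → n=-42. Stack: []
LOAD_FAST n → push -42. Stack: [-42]
RETURN_VALUE → return -42.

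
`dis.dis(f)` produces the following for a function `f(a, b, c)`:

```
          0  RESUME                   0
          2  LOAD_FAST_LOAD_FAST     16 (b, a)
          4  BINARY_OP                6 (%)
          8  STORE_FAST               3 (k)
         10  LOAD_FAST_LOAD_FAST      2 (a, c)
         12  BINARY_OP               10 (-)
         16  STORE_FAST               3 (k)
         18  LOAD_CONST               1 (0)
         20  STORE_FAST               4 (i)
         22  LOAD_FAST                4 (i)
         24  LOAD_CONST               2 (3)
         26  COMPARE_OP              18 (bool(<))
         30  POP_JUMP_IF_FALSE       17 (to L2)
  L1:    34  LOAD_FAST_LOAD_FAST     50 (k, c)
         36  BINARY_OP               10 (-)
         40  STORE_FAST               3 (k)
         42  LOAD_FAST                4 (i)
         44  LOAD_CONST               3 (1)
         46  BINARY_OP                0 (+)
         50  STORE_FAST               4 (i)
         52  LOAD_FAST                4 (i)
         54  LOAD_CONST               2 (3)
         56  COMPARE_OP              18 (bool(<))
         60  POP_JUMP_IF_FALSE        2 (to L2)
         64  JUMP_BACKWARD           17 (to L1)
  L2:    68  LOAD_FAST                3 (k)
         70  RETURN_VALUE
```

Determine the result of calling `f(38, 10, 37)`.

-110

LOAD_FAST_LOAD_FAST b,a → push 10,38. Stack: [10, 38]
BINARY_OP % → 10 % 38 = 10. Stack: [10]
STORE_FAST k → k=10. Stack: []
LOAD_FAST_LOAD_FAST a,c → push 38,37. Stack: [38, 37]
BINARY_OP - → 38 - 37 = 1. Stack: [1]
STORE_FAST k → k=1. Stack: []
LOAD_CONST → push 0. Stack: [0]
STORE_FAST i → i=0. Stack: []
LOAD_FAST i → push 0. Stack: [0]
LOAD_CONST → push 3. Stack: [0, 3]
COMPARE_OP bool(<) → 0 vs 3 = True. Stack: [True]
POP_JUMP_IF_FALSE → pop True; no jump. Stack: []
LOAD_FAST_LOAD_FAST k,c → push 1,37. Stack: [1, 37]
BINARY_OP - → 1 - 37 = -36. Stack: [-36]
STORE_FAST k → k=-36. Stack: []
LOAD_FAST i → push 0. Stack: [0]
LOAD_CONST → push 1. Stack: [0, 1]
BINARY_OP + → 0 + 1 = 1. Stack: [1]
STORE_FAST i → i=1. Stack: []
LOAD_FAST i → push 1. Stack: [1]
LOAD_CONST → push 3. Stack: [1, 3]
COMPARE_OP bool(<) → 1 vs 3 = True. Stack: [True]
POP_JUMP_IF_FALSE → pop True; no jump. Stack: []
LOAD_FAST_LOAD_FAST k,c → push -36,37. Stack: [-36, 37]
BINARY_OP - → -36 - 37 = -73. Stack: [-73]
STORE_FAST k → k=-73. Stack: []
LOAD_FAST i → push 1. Stack: [1]
LOAD_CONST → push 1. Stack: [1, 1]
BINARY_OP + → 1 + 1 = 2. Stack: [2]
STORE_FAST i → i=2. Stack: []
LOAD_FAST i → push 2. Stack: [2]
LOAD_CONST → push 3. Stack: [2, 3]
COMPARE_OP bool(<) → 2 vs 3 = True. Stack: [True]
POP_JUMP_IF_FALSE → pop True; no jump. Stack: []
LOAD_FAST_LOAD_FAST k,c → push -73,37. Stack: [-73, 37]
BINARY_OP - → -73 - 37 = -110. Stack: [-110]
STORE_FAST k → k=-110. Stack: []
LOAD_FAST i → push 2. Stack: [2]
LOAD_CONST → push 1. Stack: [2, 1]
BINARY_OP + → 2 + 1 = 3. Stack: [3]
STORE_FAST i → i=3. Stack: []
LOAD_FAST i → push 3. Stack: [3]
LOAD_CONST → push 3. Stack: [3, 3]
COMPARE_OP bool(<) → 3 vs 3 = False. Stack: [False]
POP_JUMP_IF_FALSE → pop False; jump. Stack: []
LOAD_FAST k → push -110. Stack: [-110]
RETURN_VALUE → return -110.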